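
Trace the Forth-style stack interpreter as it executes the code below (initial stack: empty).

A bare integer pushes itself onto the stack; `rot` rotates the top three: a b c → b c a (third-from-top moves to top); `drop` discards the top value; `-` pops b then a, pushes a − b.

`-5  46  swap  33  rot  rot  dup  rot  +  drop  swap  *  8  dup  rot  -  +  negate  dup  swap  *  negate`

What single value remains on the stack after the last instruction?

-5     : -5
46     : -5 46
swap   : 46 -5
33     : 46 -5 33
rot    : -5 33 46
rot    : 33 46 -5
dup    : 33 46 -5 -5
rot    : 33 -5 -5 46
+      : 33 -5 41
drop   : 33 -5
swap   : -5 33
*      : -165
8      : -165 8
dup    : -165 8 8
rot    : 8 8 -165
-      : 8 173
+      : 181
negate : -181
dup    : -181 -181
swap   : -181 -181
*      : 32761
negate : -32761

-32761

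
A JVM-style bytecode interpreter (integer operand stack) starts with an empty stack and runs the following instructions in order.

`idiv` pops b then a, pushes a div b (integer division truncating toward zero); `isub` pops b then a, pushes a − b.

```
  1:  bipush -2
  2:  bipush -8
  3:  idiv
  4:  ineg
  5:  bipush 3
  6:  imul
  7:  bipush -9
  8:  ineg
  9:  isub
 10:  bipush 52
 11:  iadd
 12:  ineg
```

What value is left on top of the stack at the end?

bipush -2  [-2]
bipush -8  [-2, -8]
idiv       [0]
ineg       [0]
bipush 3   [0, 3]
imul       [0]
bipush -9  [0, -9]
ineg       [0, 9]
isub       [-9]
bipush 52  [-9, 52]
iadd       [43]
ineg       [-43]

-43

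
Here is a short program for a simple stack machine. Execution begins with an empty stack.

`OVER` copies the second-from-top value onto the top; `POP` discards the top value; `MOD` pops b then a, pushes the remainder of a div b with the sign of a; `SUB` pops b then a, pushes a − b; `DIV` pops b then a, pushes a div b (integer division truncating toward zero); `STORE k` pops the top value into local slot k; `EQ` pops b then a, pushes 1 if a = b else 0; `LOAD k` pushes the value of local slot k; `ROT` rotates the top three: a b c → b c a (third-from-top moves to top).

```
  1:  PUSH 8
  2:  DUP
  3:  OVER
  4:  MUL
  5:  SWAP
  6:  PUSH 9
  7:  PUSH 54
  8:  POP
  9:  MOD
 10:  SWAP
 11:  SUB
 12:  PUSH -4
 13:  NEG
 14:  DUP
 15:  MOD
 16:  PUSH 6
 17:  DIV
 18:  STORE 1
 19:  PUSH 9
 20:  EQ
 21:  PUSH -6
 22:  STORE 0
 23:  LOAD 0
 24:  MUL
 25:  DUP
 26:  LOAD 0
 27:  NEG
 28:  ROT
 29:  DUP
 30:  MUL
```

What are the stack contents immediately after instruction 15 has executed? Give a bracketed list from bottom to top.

[-56, 0]

PUSH 8  -> [8]
DUP     -> [8, 8]
OVER    -> [8, 8, 8]
MUL     -> [8, 64]
SWAP    -> [64, 8]
PUSH 9  -> [64, 8, 9]
PUSH 54 -> [64, 8, 9, 54]
POP     -> [64, 8, 9]
MOD     -> [64, 8]
SWAP    -> [8, 64]
SUB     -> [-56]
PUSH -4 -> [-56, -4]
NEG     -> [-56, 4]
DUP     -> [-56, 4, 4]
MOD     -> [-56, 0]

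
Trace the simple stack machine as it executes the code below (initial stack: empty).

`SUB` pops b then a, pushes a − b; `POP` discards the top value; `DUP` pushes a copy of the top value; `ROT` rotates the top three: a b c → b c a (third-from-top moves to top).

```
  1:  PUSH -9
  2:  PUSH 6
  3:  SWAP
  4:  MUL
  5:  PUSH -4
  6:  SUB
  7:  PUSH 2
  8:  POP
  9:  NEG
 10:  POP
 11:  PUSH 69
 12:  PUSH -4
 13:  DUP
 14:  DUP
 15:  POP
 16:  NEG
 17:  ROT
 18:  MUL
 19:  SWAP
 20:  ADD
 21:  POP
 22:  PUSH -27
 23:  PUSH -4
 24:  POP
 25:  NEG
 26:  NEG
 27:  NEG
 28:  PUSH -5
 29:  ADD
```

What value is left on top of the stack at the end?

22

PUSH -9  → -9
PUSH 6   → -9 6
SWAP     → 6 -9
MUL      → -54
PUSH -4  → -54 -4
SUB      → -50
PUSH 2   → -50 2
POP      → -50
NEG      → 50
POP      → (empty)
PUSH 69  → 69
PUSH -4  → 69 -4
DUP      → 69 -4 -4
DUP      → 69 -4 -4 -4
POP      → 69 -4 -4
NEG      → 69 -4 4
ROT      → -4 4 69
MUL      → -4 276
SWAP     → 276 -4
ADD      → 272
POP      → (empty)
PUSH -27 → -27
PUSH -4  → -27 -4
POP      → -27
NEG      → 27
NEG      → -27
NEG      → 27
PUSH -5  → 27 -5
ADD      → 22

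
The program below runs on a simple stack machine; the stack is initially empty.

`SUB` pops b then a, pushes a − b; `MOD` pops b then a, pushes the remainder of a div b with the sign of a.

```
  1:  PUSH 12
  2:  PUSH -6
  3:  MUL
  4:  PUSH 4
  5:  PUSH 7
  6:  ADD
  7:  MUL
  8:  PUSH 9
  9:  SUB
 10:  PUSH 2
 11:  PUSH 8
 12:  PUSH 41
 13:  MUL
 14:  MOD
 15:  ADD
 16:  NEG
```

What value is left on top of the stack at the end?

799

PUSH 12 → [12]
PUSH -6 → [12, -6]
MUL     → [-72]
PUSH 4  → [-72, 4]
PUSH 7  → [-72, 4, 7]
ADD     → [-72, 11]
MUL     → [-792]
PUSH 9  → [-792, 9]
SUB     → [-801]
PUSH 2  → [-801, 2]
PUSH 8  → [-801, 2, 8]
PUSH 41 → [-801, 2, 8, 41]
MUL     → [-801, 2, 328]
MOD     → [-801, 2]
ADD     → [-799]
NEG     → [799]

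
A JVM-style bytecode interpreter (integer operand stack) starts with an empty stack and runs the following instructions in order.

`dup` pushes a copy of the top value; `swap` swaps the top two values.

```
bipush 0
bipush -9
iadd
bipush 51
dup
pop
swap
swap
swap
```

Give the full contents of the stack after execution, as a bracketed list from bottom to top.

[51, -9]

bipush 0  -> 0
bipush -9 -> 0 -9
iadd      -> -9
bipush 51 -> -9 51
dup       -> -9 51 51
pop       -> -9 51
swap      -> 51 -9
swap      -> -9 51
swap      -> 51 -9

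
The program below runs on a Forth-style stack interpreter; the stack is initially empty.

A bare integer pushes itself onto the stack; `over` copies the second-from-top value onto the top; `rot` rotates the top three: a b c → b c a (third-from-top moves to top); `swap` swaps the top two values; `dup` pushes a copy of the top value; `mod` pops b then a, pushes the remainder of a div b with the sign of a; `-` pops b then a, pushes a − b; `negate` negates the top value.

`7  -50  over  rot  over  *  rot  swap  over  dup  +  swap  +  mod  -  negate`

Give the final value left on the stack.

-57

7      → 7
-50    → 7 -50
over   → 7 -50 7
rot    → -50 7 7
over   → -50 7 7 7
*      → -50 7 49
rot    → 7 49 -50
swap   → 7 -50 49
over   → 7 -50 49 -50
dup    → 7 -50 49 -50 -50
+      → 7 -50 49 -100
swap   → 7 -50 -100 49
+      → 7 -50 -51
mod    → 7 -50
-      → 57
negate → -57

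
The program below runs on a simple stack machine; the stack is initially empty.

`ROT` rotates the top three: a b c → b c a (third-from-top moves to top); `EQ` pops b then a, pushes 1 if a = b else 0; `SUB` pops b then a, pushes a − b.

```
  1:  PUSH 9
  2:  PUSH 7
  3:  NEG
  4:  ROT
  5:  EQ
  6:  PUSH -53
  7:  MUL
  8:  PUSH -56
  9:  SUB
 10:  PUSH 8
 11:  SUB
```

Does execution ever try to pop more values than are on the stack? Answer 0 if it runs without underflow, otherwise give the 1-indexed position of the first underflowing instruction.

PUSH 9  9
PUSH 7  9 7
NEG     9 -7
ROT  — needs 3 operands, stack has 2 → underflow

4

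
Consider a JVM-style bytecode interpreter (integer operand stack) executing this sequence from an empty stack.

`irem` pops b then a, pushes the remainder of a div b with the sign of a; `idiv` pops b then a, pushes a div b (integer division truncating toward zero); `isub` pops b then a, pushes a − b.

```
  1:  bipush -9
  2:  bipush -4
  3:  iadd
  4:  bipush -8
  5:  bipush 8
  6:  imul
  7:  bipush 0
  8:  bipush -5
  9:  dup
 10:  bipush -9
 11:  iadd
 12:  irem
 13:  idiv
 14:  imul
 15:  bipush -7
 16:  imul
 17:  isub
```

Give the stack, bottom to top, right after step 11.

[-13, -64, 0, -5, -14]

bipush -9 : -9
bipush -4 : -9 -4
iadd      : -13
bipush -8 : -13 -8
bipush 8  : -13 -8 8
imul      : -13 -64
bipush 0  : -13 -64 0
bipush -5 : -13 -64 0 -5
dup       : -13 -64 0 -5 -5
bipush -9 : -13 -64 0 -5 -5 -9
iadd      : -13 -64 0 -5 -14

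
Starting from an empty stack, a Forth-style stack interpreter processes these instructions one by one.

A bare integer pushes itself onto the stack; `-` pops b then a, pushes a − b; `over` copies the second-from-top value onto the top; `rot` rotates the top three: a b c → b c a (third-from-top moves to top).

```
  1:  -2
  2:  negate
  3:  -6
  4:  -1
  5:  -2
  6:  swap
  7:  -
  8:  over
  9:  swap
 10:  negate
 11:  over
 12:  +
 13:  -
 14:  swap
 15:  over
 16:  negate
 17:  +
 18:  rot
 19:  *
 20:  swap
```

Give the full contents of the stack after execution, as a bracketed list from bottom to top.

[-10, -1]

-2     : -2
negate : 2
-6     : 2 -6
-1     : 2 -6 -1
-2     : 2 -6 -1 -2
swap   : 2 -6 -2 -1
-      : 2 -6 -1
over   : 2 -6 -1 -6
swap   : 2 -6 -6 -1
negate : 2 -6 -6 1
over   : 2 -6 -6 1 -6
+      : 2 -6 -6 -5
-      : 2 -6 -1
swap   : 2 -1 -6
over   : 2 -1 -6 -1
negate : 2 -1 -6 1
+      : 2 -1 -5
rot    : -1 -5 2
*      : -1 -10
swap   : -10 -1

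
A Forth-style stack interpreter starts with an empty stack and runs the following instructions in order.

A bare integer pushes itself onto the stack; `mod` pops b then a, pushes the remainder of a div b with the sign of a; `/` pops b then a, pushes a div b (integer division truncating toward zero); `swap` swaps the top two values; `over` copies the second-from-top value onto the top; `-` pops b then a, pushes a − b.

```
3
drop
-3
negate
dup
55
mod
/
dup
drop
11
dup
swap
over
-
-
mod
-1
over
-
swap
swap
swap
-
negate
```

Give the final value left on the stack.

3      : 3
drop   : (empty)
-3     : -3
negate : 3
dup    : 3 3
55     : 3 3 55
mod    : 3 3
/      : 1
dup    : 1 1
drop   : 1
11     : 1 11
dup    : 1 11 11
swap   : 1 11 11
over   : 1 11 11 11
-      : 1 11 0
-      : 1 11
mod    : 1
-1     : 1 -1
over   : 1 -1 1
-      : 1 -2
swap   : -2 1
swap   : 1 -2
swap   : -2 1
-      : -3
negate : 3

3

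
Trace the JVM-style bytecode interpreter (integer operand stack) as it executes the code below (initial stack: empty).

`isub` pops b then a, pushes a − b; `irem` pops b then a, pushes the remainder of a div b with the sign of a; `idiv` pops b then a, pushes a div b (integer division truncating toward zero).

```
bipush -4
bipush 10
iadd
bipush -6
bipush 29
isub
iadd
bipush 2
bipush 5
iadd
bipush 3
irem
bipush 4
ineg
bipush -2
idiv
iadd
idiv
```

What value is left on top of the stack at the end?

-9

bipush -4  -4
bipush 10  -4 10
iadd       6
bipush -6  6 -6
bipush 29  6 -6 29
isub       6 -35
iadd       -29
bipush 2   -29 2
bipush 5   -29 2 5
iadd       -29 7
bipush 3   -29 7 3
irem       -29 1
bipush 4   -29 1 4
ineg       -29 1 -4
bipush -2  -29 1 -4 -2
idiv       -29 1 2
iadd       -29 3
idiv       -9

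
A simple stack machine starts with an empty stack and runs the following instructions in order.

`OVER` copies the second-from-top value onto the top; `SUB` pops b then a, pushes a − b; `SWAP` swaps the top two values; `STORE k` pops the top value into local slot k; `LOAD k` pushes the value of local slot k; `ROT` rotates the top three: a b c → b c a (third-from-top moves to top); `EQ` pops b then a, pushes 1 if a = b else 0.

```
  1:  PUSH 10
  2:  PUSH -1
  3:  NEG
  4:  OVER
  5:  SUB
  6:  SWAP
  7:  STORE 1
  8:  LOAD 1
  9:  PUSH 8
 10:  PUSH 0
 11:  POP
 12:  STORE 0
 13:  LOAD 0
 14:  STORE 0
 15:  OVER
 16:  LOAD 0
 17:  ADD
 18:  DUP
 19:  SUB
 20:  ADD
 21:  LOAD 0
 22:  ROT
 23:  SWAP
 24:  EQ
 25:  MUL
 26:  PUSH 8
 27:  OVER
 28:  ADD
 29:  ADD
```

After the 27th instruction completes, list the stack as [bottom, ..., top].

[0, 8, 0]

PUSH 10 : [10]
PUSH -1 : [10, -1]
NEG     : [10, 1]
OVER    : [10, 1, 10]
SUB     : [10, -9]
SWAP    : [-9, 10]
STORE 1 : [-9]
LOAD 1  : [-9, 10]
PUSH 8  : [-9, 10, 8]
PUSH 0  : [-9, 10, 8, 0]
POP     : [-9, 10, 8]
STORE 0 : [-9, 10]
LOAD 0  : [-9, 10, 8]
STORE 0 : [-9, 10]
OVER    : [-9, 10, -9]
LOAD 0  : [-9, 10, -9, 8]
ADD     : [-9, 10, -1]
DUP     : [-9, 10, -1, -1]
SUB     : [-9, 10, 0]
ADD     : [-9, 10]
LOAD 0  : [-9, 10, 8]
ROT     : [10, 8, -9]
SWAP    : [10, -9, 8]
EQ      : [10, 0]
MUL     : [0]
PUSH 8  : [0, 8]
OVER    : [0, 8, 0]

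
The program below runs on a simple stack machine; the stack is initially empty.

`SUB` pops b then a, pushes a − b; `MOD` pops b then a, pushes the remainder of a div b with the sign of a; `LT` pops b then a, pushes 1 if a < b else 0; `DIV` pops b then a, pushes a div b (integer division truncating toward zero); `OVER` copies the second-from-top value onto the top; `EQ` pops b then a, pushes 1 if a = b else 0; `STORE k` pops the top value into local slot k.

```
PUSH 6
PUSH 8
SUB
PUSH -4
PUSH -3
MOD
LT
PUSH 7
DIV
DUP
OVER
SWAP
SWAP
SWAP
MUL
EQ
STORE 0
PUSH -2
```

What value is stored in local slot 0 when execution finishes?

1

PUSH 6  → [6]
PUSH 8  → [6, 8]
SUB     → [-2]
PUSH -4 → [-2, -4]
PUSH -3 → [-2, -4, -3]
MOD     → [-2, -1]
LT      → [1]
PUSH 7  → [1, 7]
DIV     → [0]
DUP     → [0, 0]
OVER    → [0, 0, 0]
SWAP    → [0, 0, 0]
SWAP    → [0, 0, 0]
SWAP    → [0, 0, 0]
MUL     → [0, 0]
EQ      → [1]
STORE 0 → []
PUSH -2 → [-2]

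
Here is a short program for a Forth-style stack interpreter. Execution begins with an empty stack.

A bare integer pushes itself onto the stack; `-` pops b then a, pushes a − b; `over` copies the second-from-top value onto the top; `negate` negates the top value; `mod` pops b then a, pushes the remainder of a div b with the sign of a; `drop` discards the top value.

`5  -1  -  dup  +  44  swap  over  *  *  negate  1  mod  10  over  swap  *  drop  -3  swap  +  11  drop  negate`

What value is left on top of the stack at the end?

3

5       [5]
-1      [5, -1]
-       [6]
dup     [6, 6]
+       [12]
44      [12, 44]
swap    [44, 12]
over    [44, 12, 44]
*       [44, 528]
*       [23232]
negate  [-23232]
1       [-23232, 1]
mod     [0]
10      [0, 10]
over    [0, 10, 0]
swap    [0, 0, 10]
*       [0, 0]
drop    [0]
-3      [0, -3]
swap    [-3, 0]
+       [-3]
11      [-3, 11]
drop    [-3]
negate  [3]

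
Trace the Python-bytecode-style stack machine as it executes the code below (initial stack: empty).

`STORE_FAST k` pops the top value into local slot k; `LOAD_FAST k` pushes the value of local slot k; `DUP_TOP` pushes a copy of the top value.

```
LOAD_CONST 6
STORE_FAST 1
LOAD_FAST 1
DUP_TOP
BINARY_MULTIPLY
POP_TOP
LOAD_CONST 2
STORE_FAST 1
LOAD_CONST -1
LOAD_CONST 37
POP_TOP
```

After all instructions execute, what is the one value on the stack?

LOAD_CONST 6    -> 6
STORE_FAST 1    -> (empty)
LOAD_FAST 1     -> 6
DUP_TOP         -> 6 6
BINARY_MULTIPLY -> 36
POP_TOP         -> (empty)
LOAD_CONST 2    -> 2
STORE_FAST 1    -> (empty)
LOAD_CONST -1   -> -1
LOAD_CONST 37   -> -1 37
POP_TOP         -> -1

-1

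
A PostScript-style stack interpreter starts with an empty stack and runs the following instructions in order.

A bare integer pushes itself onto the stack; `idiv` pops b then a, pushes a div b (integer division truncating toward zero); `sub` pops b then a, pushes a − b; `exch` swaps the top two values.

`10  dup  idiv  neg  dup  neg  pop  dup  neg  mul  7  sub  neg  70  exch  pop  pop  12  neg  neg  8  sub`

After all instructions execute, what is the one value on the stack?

10   -> 10
dup  -> 10 10
idiv -> 1
neg  -> -1
dup  -> -1 -1
neg  -> -1 1
pop  -> -1
dup  -> -1 -1
neg  -> -1 1
mul  -> -1
7    -> -1 7
sub  -> -8
neg  -> 8
70   -> 8 70
exch -> 70 8
pop  -> 70
pop  -> (empty)
12   -> 12
neg  -> -12
neg  -> 12
8    -> 12 8
sub  -> 4

4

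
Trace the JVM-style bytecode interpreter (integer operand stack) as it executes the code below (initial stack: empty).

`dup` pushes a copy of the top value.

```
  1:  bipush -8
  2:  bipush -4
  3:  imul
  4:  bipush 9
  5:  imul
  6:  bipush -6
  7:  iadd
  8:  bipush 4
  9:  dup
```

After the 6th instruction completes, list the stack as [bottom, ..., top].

bipush -8 : [-8]
bipush -4 : [-8, -4]
imul      : [32]
bipush 9  : [32, 9]
imul      : [288]
bipush -6 : [288, -6]

[288, -6]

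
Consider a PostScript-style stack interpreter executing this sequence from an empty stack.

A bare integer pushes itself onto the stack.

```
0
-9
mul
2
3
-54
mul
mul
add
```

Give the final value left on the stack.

0   → [0]
-9  → [0, -9]
mul → [0]
2   → [0, 2]
3   → [0, 2, 3]
-54 → [0, 2, 3, -54]
mul → [0, 2, -162]
mul → [0, -324]
add → [-324]

-324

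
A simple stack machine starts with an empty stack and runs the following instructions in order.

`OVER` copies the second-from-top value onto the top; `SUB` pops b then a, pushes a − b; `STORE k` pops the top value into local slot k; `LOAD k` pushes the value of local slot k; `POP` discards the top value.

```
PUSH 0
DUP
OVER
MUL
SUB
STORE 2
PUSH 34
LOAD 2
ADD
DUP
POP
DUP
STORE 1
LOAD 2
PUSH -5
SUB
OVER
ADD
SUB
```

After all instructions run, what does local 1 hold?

PUSH 0  → [0]
DUP     → [0, 0]
OVER    → [0, 0, 0]
MUL     → [0, 0]
SUB     → [0]
STORE 2 → []
PUSH 34 → [34]
LOAD 2  → [34, 0]
ADD     → [34]
DUP     → [34, 34]
POP     → [34]
DUP     → [34, 34]
STORE 1 → [34]
LOAD 2  → [34, 0]
PUSH -5 → [34, 0, -5]
SUB     → [34, 5]
OVER    → [34, 5, 34]
ADD     → [34, 39]
SUB     → [-5]

34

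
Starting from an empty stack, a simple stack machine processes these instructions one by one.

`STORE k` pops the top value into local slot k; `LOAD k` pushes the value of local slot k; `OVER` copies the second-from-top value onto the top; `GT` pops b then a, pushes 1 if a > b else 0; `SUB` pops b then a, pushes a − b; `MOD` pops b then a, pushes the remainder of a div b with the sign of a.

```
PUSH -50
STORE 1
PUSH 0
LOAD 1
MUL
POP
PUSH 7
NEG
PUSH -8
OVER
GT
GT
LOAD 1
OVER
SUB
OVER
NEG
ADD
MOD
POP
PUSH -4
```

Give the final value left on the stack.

PUSH -50 : [-50]
STORE 1  : []
PUSH 0   : [0]
LOAD 1   : [0, -50]
MUL      : [0]
POP      : []
PUSH 7   : [7]
NEG      : [-7]
PUSH -8  : [-7, -8]
OVER     : [-7, -8, -7]
GT       : [-7, 0]
GT       : [0]
LOAD 1   : [0, -50]
OVER     : [0, -50, 0]
SUB      : [0, -50]
OVER     : [0, -50, 0]
NEG      : [0, -50, 0]
ADD      : [0, -50]
MOD      : [0]
POP      : []
PUSH -4  : [-4]

-4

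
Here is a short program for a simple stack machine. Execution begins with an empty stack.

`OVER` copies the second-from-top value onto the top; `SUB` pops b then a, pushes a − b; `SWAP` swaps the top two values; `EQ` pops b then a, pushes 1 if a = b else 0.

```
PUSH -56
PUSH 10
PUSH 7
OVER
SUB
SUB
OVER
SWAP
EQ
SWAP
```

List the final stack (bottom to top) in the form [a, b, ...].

PUSH -56 -> [-56]
PUSH 10  -> [-56, 10]
PUSH 7   -> [-56, 10, 7]
OVER     -> [-56, 10, 7, 10]
SUB      -> [-56, 10, -3]
SUB      -> [-56, 13]
OVER     -> [-56, 13, -56]
SWAP     -> [-56, -56, 13]
EQ       -> [-56, 0]
SWAP     -> [0, -56]

[0, -56]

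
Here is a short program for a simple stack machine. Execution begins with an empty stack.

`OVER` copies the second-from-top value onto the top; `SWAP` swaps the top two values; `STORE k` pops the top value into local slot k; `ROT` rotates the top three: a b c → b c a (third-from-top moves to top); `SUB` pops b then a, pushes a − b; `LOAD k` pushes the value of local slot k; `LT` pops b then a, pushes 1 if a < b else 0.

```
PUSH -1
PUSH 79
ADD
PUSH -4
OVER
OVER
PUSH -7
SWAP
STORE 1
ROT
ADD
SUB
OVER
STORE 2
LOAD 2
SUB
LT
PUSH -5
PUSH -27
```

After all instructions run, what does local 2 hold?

78

PUSH -1  : -1
PUSH 79  : -1 79
ADD      : 78
PUSH -4  : 78 -4
OVER     : 78 -4 78
OVER     : 78 -4 78 -4
PUSH -7  : 78 -4 78 -4 -7
SWAP     : 78 -4 78 -7 -4
STORE 1  : 78 -4 78 -7
ROT      : 78 78 -7 -4
ADD      : 78 78 -11
SUB      : 78 89
OVER     : 78 89 78
STORE 2  : 78 89
LOAD 2   : 78 89 78
SUB      : 78 11
LT       : 0
PUSH -5  : 0 -5
PUSH -27 : 0 -5 -27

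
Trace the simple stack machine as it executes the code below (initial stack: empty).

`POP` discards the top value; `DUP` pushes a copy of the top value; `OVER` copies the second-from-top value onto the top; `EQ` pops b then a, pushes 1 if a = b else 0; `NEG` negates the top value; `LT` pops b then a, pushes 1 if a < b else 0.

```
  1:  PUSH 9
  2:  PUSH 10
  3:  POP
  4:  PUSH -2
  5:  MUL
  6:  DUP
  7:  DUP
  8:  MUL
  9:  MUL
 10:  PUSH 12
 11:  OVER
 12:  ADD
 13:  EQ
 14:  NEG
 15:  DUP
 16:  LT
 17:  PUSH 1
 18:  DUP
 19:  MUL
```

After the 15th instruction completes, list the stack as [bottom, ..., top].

PUSH 9   [9]
PUSH 10  [9, 10]
POP      [9]
PUSH -2  [9, -2]
MUL      [-18]
DUP      [-18, -18]
DUP      [-18, -18, -18]
MUL      [-18, 324]
MUL      [-5832]
PUSH 12  [-5832, 12]
OVER     [-5832, 12, -5832]
ADD      [-5832, -5820]
EQ       [0]
NEG      [0]
DUP      [0, 0]

[0, 0]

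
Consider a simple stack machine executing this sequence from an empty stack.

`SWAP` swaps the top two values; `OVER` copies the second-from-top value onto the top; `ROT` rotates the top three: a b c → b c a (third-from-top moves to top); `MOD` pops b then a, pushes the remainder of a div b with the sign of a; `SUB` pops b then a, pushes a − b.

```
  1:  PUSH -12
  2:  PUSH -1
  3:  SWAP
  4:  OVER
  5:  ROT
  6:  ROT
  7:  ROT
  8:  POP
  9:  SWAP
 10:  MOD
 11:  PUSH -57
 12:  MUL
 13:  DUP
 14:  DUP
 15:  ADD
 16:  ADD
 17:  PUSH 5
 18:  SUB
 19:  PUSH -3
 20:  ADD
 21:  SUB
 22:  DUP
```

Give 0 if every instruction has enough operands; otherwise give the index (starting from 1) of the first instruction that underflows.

21

PUSH -12  -12
PUSH -1   -12 -1
SWAP      -1 -12
OVER      -1 -12 -1
ROT       -12 -1 -1
ROT       -1 -1 -12
ROT       -1 -12 -1
POP       -1 -12
SWAP      -12 -1
MOD       0
PUSH -57  0 -57
MUL       0
DUP       0 0
DUP       0 0 0
ADD       0 0
ADD       0
PUSH 5    0 5
SUB       -5
PUSH -3   -5 -3
ADD       -8
SUB  — needs 2 operands, stack has 1 → underflow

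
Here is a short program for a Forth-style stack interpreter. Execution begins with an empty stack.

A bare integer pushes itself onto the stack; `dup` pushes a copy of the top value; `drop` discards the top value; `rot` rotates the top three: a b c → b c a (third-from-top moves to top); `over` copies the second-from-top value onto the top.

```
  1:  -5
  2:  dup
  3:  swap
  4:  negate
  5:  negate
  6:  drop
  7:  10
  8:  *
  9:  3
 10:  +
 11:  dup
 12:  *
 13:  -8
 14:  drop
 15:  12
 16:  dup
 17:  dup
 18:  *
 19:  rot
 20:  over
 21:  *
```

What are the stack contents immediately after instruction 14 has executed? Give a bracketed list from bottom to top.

-5     → [-5]
dup    → [-5, -5]
swap   → [-5, -5]
negate → [-5, 5]
negate → [-5, -5]
drop   → [-5]
10     → [-5, 10]
*      → [-50]
3      → [-50, 3]
+      → [-47]
dup    → [-47, -47]
*      → [2209]
-8     → [2209, -8]
drop   → [2209]

[2209]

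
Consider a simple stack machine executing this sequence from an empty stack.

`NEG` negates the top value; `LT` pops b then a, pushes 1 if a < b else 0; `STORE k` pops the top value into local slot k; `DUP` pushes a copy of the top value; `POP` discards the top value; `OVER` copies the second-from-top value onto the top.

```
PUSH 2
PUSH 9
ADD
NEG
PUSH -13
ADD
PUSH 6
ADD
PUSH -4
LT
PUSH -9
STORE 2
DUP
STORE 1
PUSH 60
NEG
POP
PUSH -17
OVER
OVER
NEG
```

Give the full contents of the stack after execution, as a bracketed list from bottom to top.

PUSH 2   : [2]
PUSH 9   : [2, 9]
ADD      : [11]
NEG      : [-11]
PUSH -13 : [-11, -13]
ADD      : [-24]
PUSH 6   : [-24, 6]
ADD      : [-18]
PUSH -4  : [-18, -4]
LT       : [1]
PUSH -9  : [1, -9]
STORE 2  : [1]
DUP      : [1, 1]
STORE 1  : [1]
PUSH 60  : [1, 60]
NEG      : [1, -60]
POP      : [1]
PUSH -17 : [1, -17]
OVER     : [1, -17, 1]
OVER     : [1, -17, 1, -17]
NEG      : [1, -17, 1, 17]

[1, -17, 1, 17]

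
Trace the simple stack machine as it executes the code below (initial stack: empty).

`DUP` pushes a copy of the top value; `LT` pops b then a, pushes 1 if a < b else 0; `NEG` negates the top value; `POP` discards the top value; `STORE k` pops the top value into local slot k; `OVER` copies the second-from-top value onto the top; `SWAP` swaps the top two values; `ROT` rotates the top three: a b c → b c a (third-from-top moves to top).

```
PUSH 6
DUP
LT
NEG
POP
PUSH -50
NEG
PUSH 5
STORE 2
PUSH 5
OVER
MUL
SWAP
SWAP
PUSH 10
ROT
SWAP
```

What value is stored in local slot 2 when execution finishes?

5

PUSH 6   -> 6
DUP      -> 6 6
LT       -> 0
NEG      -> 0
POP      -> (empty)
PUSH -50 -> -50
NEG      -> 50
PUSH 5   -> 50 5
STORE 2  -> 50
PUSH 5   -> 50 5
OVER     -> 50 5 50
MUL      -> 50 250
SWAP     -> 250 50
SWAP     -> 50 250
PUSH 10  -> 50 250 10
ROT      -> 250 10 50
SWAP     -> 250 50 10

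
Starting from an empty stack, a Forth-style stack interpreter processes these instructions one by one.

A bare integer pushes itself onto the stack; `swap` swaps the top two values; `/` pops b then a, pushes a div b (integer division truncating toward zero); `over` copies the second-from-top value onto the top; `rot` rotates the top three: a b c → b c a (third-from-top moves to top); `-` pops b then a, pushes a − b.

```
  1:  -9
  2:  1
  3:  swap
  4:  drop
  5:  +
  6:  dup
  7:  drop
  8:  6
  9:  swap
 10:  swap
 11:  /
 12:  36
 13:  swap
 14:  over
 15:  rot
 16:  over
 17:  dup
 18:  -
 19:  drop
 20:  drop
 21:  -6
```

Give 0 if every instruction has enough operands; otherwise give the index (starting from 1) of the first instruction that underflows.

5

-9    [-9]
1     [-9, 1]
swap  [1, -9]
drop  [1]
+  — needs 2 operands, stack has 1 → underflow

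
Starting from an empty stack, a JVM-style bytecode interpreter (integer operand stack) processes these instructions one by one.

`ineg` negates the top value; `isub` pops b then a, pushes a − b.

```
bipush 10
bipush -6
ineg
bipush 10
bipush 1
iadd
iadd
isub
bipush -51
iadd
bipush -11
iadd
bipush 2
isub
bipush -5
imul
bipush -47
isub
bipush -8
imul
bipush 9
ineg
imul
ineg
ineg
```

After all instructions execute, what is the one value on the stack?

bipush 10  : [10]
bipush -6  : [10, -6]
ineg       : [10, 6]
bipush 10  : [10, 6, 10]
bipush 1   : [10, 6, 10, 1]
iadd       : [10, 6, 11]
iadd       : [10, 17]
isub       : [-7]
bipush -51 : [-7, -51]
iadd       : [-58]
bipush -11 : [-58, -11]
iadd       : [-69]
bipush 2   : [-69, 2]
isub       : [-71]
bipush -5  : [-71, -5]
imul       : [355]
bipush -47 : [355, -47]
isub       : [402]
bipush -8  : [402, -8]
imul       : [-3216]
bipush 9   : [-3216, 9]
ineg       : [-3216, -9]
imul       : [28944]
ineg       : [-28944]
ineg       : [28944]

28944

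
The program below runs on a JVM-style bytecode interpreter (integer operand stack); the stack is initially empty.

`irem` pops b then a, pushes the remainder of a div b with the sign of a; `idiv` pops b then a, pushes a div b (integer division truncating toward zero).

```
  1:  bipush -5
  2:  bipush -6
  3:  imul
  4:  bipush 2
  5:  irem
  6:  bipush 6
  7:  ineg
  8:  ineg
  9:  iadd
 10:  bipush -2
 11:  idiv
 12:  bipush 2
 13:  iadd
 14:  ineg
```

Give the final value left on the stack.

bipush -5  -5
bipush -6  -5 -6
imul       30
bipush 2   30 2
irem       0
bipush 6   0 6
ineg       0 -6
ineg       0 6
iadd       6
bipush -2  6 -2
idiv       -3
bipush 2   -3 2
iadd       -1
ineg       1

1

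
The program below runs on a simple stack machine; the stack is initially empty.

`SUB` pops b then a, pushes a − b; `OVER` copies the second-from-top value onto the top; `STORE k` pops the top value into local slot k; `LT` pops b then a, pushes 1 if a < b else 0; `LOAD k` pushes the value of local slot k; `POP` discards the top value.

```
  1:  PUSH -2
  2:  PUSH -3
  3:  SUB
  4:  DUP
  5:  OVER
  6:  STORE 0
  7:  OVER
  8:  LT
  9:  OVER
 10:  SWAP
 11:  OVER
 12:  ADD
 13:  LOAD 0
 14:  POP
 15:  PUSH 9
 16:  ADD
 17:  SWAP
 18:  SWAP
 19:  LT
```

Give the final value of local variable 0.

PUSH -2 : [-2]
PUSH -3 : [-2, -3]
SUB     : [1]
DUP     : [1, 1]
OVER    : [1, 1, 1]
STORE 0 : [1, 1]
OVER    : [1, 1, 1]
LT      : [1, 0]
OVER    : [1, 0, 1]
SWAP    : [1, 1, 0]
OVER    : [1, 1, 0, 1]
ADD     : [1, 1, 1]
LOAD 0  : [1, 1, 1, 1]
POP     : [1, 1, 1]
PUSH 9  : [1, 1, 1, 9]
ADD     : [1, 1, 10]
SWAP    : [1, 10, 1]
SWAP    : [1, 1, 10]
LT      : [1, 1]

1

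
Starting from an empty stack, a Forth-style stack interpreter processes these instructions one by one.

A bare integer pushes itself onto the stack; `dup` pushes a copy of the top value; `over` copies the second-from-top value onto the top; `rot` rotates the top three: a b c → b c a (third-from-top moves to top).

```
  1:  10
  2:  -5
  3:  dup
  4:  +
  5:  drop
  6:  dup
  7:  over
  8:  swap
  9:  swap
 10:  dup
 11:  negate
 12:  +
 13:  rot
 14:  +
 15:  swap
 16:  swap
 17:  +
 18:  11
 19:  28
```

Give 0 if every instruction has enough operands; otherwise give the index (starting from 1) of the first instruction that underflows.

0

10     → [10]
-5     → [10, -5]
dup    → [10, -5, -5]
+      → [10, -10]
drop   → [10]
dup    → [10, 10]
over   → [10, 10, 10]
swap   → [10, 10, 10]
swap   → [10, 10, 10]
dup    → [10, 10, 10, 10]
negate → [10, 10, 10, -10]
+      → [10, 10, 0]
rot    → [10, 0, 10]
+      → [10, 10]
swap   → [10, 10]
swap   → [10, 10]
+      → [20]
11     → [20, 11]
28     → [20, 11, 28]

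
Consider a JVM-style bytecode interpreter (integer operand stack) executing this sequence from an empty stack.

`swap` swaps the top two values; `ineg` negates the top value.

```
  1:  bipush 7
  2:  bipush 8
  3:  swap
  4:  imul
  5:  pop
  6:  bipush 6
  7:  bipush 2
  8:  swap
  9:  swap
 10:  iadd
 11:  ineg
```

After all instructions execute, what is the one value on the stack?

-8

bipush 7 → 7
bipush 8 → 7 8
swap     → 8 7
imul     → 56
pop      → (empty)
bipush 6 → 6
bipush 2 → 6 2
swap     → 2 6
swap     → 6 2
iadd     → 8
ineg     → -8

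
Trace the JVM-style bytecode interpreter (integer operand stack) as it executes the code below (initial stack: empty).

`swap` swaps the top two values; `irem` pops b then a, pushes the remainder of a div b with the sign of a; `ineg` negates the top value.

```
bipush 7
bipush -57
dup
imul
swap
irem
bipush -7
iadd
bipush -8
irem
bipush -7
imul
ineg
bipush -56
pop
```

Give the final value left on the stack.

bipush 7    7
bipush -57  7 -57
dup         7 -57 -57
imul        7 3249
swap        3249 7
irem        1
bipush -7   1 -7
iadd        -6
bipush -8   -6 -8
irem        -6
bipush -7   -6 -7
imul        42
ineg        -42
bipush -56  -42 -56
pop         -42

-42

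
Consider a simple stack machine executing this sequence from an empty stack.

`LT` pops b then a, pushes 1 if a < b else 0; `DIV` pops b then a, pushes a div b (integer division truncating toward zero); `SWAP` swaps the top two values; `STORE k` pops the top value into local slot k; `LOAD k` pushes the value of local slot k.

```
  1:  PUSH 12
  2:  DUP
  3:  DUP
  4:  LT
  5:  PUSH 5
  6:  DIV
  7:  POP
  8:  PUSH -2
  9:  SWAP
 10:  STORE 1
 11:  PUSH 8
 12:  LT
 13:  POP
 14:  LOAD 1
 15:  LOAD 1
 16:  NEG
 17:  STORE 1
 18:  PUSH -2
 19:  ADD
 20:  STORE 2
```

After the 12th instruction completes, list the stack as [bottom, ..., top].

PUSH 12 → [12]
DUP     → [12, 12]
DUP     → [12, 12, 12]
LT      → [12, 0]
PUSH 5  → [12, 0, 5]
DIV     → [12, 0]
POP     → [12]
PUSH -2 → [12, -2]
SWAP    → [-2, 12]
STORE 1 → [-2]
PUSH 8  → [-2, 8]
LT      → [1]

[1]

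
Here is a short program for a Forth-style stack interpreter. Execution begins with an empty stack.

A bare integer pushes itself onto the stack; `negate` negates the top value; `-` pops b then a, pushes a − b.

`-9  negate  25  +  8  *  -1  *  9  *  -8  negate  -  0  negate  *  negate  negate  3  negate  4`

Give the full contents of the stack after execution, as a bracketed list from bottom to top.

[0, -3, 4]

-9      -9
negate  9
25      9 25
+       34
8       34 8
*       272
-1      272 -1
*       -272
9       -272 9
*       -2448
-8      -2448 -8
negate  -2448 8
-       -2456
0       -2456 0
negate  -2456 0
*       0
negate  0
negate  0
3       0 3
negate  0 -3
4       0 -3 4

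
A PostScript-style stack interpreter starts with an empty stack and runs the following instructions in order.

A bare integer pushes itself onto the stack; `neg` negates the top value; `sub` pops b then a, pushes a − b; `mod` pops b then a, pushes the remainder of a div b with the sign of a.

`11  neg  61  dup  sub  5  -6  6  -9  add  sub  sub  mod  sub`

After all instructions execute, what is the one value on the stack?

-11

11  : [11]
neg : [-11]
61  : [-11, 61]
dup : [-11, 61, 61]
sub : [-11, 0]
5   : [-11, 0, 5]
-6  : [-11, 0, 5, -6]
6   : [-11, 0, 5, -6, 6]
-9  : [-11, 0, 5, -6, 6, -9]
add : [-11, 0, 5, -6, -3]
sub : [-11, 0, 5, -3]
sub : [-11, 0, 8]
mod : [-11, 0]
sub : [-11]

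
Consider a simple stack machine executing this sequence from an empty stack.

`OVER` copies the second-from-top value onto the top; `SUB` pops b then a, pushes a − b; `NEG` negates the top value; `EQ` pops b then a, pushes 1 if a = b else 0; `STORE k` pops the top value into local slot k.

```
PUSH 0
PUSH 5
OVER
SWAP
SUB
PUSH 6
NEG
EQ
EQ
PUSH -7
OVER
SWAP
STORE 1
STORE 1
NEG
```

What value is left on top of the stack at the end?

-1

PUSH 0   0
PUSH 5   0 5
OVER     0 5 0
SWAP     0 0 5
SUB      0 -5
PUSH 6   0 -5 6
NEG      0 -5 -6
EQ       0 0
EQ       1
PUSH -7  1 -7
OVER     1 -7 1
SWAP     1 1 -7
STORE 1  1 1
STORE 1  1
NEG      -1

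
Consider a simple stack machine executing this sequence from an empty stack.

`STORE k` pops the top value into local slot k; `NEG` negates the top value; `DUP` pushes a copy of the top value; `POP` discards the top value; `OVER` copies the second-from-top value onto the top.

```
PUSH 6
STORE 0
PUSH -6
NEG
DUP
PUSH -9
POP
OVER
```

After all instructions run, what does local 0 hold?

6

PUSH 6  : 6
STORE 0 : (empty)
PUSH -6 : -6
NEG     : 6
DUP     : 6 6
PUSH -9 : 6 6 -9
POP     : 6 6
OVER    : 6 6 6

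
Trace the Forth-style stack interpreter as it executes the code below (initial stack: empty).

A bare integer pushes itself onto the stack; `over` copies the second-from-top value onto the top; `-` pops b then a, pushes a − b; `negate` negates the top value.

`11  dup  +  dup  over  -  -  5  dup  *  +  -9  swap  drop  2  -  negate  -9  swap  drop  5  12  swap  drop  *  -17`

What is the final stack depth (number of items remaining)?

11      [11]
dup     [11, 11]
+       [22]
dup     [22, 22]
over    [22, 22, 22]
-       [22, 0]
-       [22]
5       [22, 5]
dup     [22, 5, 5]
*       [22, 25]
+       [47]
-9      [47, -9]
swap    [-9, 47]
drop    [-9]
2       [-9, 2]
-       [-11]
negate  [11]
-9      [11, -9]
swap    [-9, 11]
drop    [-9]
5       [-9, 5]
12      [-9, 5, 12]
swap    [-9, 12, 5]
drop    [-9, 12]
*       [-108]
-17     [-108, -17]

2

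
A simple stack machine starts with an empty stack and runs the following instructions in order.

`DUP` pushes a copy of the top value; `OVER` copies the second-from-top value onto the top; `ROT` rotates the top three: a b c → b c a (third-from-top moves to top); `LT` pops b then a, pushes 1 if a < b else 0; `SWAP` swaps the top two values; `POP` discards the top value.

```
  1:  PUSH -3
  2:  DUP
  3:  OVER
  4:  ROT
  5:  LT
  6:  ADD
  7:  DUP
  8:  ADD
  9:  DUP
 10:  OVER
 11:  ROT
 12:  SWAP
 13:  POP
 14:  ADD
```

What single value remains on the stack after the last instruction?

PUSH -3  [-3]
DUP      [-3, -3]
OVER     [-3, -3, -3]
ROT      [-3, -3, -3]
LT       [-3, 0]
ADD      [-3]
DUP      [-3, -3]
ADD      [-6]
DUP      [-6, -6]
OVER     [-6, -6, -6]
ROT      [-6, -6, -6]
SWAP     [-6, -6, -6]
POP      [-6, -6]
ADD      [-12]

-12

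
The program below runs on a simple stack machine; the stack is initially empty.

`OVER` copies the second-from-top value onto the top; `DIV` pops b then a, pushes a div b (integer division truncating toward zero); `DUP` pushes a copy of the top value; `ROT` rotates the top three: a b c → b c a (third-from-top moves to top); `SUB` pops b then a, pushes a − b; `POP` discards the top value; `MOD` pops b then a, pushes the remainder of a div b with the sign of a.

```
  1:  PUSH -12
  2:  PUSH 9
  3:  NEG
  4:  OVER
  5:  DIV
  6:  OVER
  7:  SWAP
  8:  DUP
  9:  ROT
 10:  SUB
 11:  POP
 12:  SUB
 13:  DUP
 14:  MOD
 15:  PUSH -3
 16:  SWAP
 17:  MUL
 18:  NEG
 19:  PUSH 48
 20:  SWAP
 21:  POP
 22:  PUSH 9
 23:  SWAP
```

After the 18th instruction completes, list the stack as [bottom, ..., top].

[0]

PUSH -12 : [-12]
PUSH 9   : [-12, 9]
NEG      : [-12, -9]
OVER     : [-12, -9, -12]
DIV      : [-12, 0]
OVER     : [-12, 0, -12]
SWAP     : [-12, -12, 0]
DUP      : [-12, -12, 0, 0]
ROT      : [-12, 0, 0, -12]
SUB      : [-12, 0, 12]
POP      : [-12, 0]
SUB      : [-12]
DUP      : [-12, -12]
MOD      : [0]
PUSH -3  : [0, -3]
SWAP     : [-3, 0]
MUL      : [0]
NEG      : [0]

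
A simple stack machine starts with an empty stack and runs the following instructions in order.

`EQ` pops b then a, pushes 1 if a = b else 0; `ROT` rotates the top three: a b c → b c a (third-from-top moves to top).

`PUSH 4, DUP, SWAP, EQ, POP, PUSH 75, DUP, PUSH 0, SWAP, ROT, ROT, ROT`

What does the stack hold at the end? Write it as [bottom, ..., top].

[75, 0, 75]

PUSH 4   4
DUP      4 4
SWAP     4 4
EQ       1
POP      (empty)
PUSH 75  75
DUP      75 75
PUSH 0   75 75 0
SWAP     75 0 75
ROT      0 75 75
ROT      75 75 0
ROT      75 0 75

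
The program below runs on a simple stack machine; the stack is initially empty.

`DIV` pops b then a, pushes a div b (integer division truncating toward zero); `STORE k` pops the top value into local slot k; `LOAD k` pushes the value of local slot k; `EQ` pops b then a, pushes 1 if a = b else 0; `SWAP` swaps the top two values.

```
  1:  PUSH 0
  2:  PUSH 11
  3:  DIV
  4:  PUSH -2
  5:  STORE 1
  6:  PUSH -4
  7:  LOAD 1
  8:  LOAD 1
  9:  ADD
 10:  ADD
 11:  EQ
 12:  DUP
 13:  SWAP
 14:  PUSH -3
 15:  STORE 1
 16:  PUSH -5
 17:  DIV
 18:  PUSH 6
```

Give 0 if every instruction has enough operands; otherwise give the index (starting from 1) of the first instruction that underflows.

PUSH 0   [0]
PUSH 11  [0, 11]
DIV      [0]
PUSH -2  [0, -2]
STORE 1  [0]
PUSH -4  [0, -4]
LOAD 1   [0, -4, -2]
LOAD 1   [0, -4, -2, -2]
ADD      [0, -4, -4]
ADD      [0, -8]
EQ       [0]
DUP      [0, 0]
SWAP     [0, 0]
PUSH -3  [0, 0, -3]
STORE 1  [0, 0]
PUSH -5  [0, 0, -5]
DIV      [0, 0]
PUSH 6   [0, 0, 6]

0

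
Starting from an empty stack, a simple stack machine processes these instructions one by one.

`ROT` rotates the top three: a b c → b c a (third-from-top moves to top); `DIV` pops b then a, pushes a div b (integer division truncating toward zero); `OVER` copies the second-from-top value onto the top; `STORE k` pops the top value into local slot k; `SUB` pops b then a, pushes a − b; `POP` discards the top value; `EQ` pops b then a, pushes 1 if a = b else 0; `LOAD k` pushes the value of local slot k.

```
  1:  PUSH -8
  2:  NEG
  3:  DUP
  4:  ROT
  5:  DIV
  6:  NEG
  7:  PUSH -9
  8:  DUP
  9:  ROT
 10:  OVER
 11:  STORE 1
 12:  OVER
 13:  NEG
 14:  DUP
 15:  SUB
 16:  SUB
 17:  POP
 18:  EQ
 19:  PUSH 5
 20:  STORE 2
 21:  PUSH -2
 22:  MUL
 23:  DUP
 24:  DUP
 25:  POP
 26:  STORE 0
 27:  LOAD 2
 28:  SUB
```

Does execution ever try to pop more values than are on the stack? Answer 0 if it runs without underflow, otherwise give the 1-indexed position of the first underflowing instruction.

PUSH -8 : [-8]
NEG     : [8]
DUP     : [8, 8]
ROT  — needs 3 operands, stack has 2 → underflow

4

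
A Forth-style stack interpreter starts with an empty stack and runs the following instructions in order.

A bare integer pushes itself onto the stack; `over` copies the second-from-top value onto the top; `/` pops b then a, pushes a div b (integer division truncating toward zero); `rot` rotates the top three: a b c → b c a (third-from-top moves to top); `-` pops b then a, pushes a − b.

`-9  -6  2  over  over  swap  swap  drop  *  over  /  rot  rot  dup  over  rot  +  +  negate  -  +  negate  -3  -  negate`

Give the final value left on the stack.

-28

-9     → -9
-6     → -9 -6
2      → -9 -6 2
over   → -9 -6 2 -6
over   → -9 -6 2 -6 2
swap   → -9 -6 2 2 -6
swap   → -9 -6 2 -6 2
drop   → -9 -6 2 -6
*      → -9 -6 -12
over   → -9 -6 -12 -6
/      → -9 -6 2
rot    → -6 2 -9
rot    → 2 -9 -6
dup    → 2 -9 -6 -6
over   → 2 -9 -6 -6 -6
rot    → 2 -9 -6 -6 -6
+      → 2 -9 -6 -12
+      → 2 -9 -18
negate → 2 -9 18
-      → 2 -27
+      → -25
negate → 25
-3     → 25 -3
-      → 28
negate → -28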